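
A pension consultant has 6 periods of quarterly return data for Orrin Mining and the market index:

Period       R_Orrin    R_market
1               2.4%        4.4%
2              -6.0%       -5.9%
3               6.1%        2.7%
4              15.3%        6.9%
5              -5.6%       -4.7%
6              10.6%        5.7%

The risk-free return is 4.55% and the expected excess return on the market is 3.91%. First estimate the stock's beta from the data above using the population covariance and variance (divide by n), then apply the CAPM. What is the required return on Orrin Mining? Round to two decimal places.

10.29%

Mean R_i = (2.4 − 6.0 + 6.1 + 15.3 − 5.6 + 10.6) / 6 = 3.8000%
Mean R_m = (4.4 − 5.9 + 2.7 + 6.9 − 4.7 + 5.7) / 6 = 1.5167%
Σ(R_i − R̄_i)(R_m − R̄_m) = 220.1600  ⇒  Cov = 220.1600 / 6 = 36.6933
Σ(R_m − R̄_m)² = 149.8483  ⇒  Var(R_m) = 149.8483 / 6 = 24.9747
β = Cov / Var(R_m) = 36.6933 / 24.9747 = 1.4692
E(R) = R_f + β × MRP = 4.55% + 1.4692 × 3.91% = 10.29%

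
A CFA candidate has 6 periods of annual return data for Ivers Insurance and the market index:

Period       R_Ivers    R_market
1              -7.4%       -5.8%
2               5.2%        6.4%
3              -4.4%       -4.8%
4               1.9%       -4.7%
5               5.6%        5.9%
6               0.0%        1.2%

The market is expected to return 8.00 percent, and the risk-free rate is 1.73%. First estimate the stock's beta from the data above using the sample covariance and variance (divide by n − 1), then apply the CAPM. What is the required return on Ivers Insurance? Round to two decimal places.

Mean R_i = (-7.4 + 5.2 − 4.4 + 1.9 + 5.6 + 0.0) / 6 = 0.1500%
Mean R_m = (-5.8 + 6.4 − 4.8 − 4.7 + 5.9 + 1.2) / 6 = -0.3000%
Σ(R_i − R̄_i)(R_m − R̄_m) = 121.7000  ⇒  Cov = 121.7000 / 5 = 24.3400
Σ(R_m − R̄_m)² = 155.4400  ⇒  Var(R_m) = 155.4400 / 5 = 31.0880
β = Cov / Var(R_m) = 24.3400 / 31.0880 = 0.7829
MRP = 8.00% − 1.73% = 6.27%
E(R) = R_f + β × MRP = 1.73% + 0.7829 × 6.27% = 6.64%

6.64%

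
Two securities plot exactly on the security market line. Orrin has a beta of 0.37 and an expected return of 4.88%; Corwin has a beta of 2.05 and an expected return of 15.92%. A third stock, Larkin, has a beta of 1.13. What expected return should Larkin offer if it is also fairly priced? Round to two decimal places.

9.87%

MRP (SML slope) = (15.92% − 4.88%) / (2.05 − 0.37) = 11.04% / 1.68 = 6.5714%
R_f (intercept) = 4.88% − 0.37 × 6.5714% = 2.4486%
E(R_Larkin) = R_f + β × MRP = 2.4486% + 1.13 × 6.5714% = 9.87%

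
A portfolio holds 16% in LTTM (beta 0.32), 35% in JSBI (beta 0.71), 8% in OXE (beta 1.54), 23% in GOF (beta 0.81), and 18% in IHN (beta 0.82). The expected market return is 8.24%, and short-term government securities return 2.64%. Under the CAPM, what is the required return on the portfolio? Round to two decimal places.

β_P = Σ w_i β_i = 0.16×0.32 + 0.35×0.71 + 0.08×1.54 + 0.23×0.81 + 0.18×0.82 = 0.7568
MRP = 8.24% − 2.64% = 5.60%
E(R_P) = R_f + β_P × MRP = 2.64% + 0.7568 × 5.60% = 6.88%

6.88%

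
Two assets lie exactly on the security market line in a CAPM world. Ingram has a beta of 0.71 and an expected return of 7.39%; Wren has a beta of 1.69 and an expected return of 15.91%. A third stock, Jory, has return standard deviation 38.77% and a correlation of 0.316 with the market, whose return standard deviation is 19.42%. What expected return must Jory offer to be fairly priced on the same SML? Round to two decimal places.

6.70%

MRP = (15.91% − 7.39%) / (1.69 − 0.71) = 8.6939%
R_f = 7.39% − 0.71 × 8.6939% = 1.2173%
β_Jory = ρ·σ_i/σ_m = 0.316 × 38.77 / 19.42 = 0.6309
E(R_Jory) = R_f + β × MRP = 1.2173% + 0.6309 × 8.6939% = 6.70%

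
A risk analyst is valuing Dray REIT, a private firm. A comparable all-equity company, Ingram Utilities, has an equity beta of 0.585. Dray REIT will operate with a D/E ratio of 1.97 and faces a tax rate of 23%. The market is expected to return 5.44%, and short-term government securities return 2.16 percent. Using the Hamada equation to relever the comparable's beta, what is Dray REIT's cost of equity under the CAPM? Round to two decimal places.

β_L = β_U × [1 + (1 − t)(D/E)] = 0.585 × [1 + (1 − 0.23) × 1.97]
    = 0.585 × [1 + 0.77 × 1.97] = 0.585 × 2.5169 = 1.4724
MRP = 5.44% − 2.16% = 3.28%
E(R) = R_f + β_L × MRP = 2.16% + 1.4724 × 3.28% = 6.99%

6.99%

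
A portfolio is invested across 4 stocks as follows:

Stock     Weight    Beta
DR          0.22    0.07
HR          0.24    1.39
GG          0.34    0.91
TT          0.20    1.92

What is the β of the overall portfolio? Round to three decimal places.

1.042

β_P = Σ w_i β_i = 0.22×0.07 + 0.24×1.39 + 0.34×0.91 + 0.20×1.92 = 1.0424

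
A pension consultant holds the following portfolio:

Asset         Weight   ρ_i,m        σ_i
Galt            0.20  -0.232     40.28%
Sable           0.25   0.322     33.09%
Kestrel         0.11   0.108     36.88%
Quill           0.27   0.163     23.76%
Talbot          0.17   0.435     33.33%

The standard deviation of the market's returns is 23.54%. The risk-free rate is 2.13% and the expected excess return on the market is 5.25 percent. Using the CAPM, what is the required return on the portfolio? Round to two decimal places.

3.19%

β_Galt = -0.232 × 40.28% / 23.54% = -0.3970
β_Sable = 0.322 × 33.09% / 23.54% = 0.4526
β_Kestrel = 0.108 × 36.88% / 23.54% = 0.1692
β_Quill = 0.163 × 23.76% / 23.54% = 0.1645
β_Talbot = 0.435 × 33.33% / 23.54% = 0.6159
β_P = Σ w_i β_i = 0.20×-0.3970 + 0.25×0.4526 + 0.11×0.1692 + 0.27×0.1645 + 0.17×0.6159 = 0.2015
E(R_P) = R_f + β_P × MRP = 2.13% + 0.2015 × 5.25% = 3.19%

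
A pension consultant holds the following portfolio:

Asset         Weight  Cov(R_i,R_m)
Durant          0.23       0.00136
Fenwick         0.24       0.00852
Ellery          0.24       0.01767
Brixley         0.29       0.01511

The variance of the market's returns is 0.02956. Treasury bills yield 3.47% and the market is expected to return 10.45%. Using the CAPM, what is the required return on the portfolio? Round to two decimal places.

β_Durant = 0.00136 / 0.02956 = 0.0460
β_Fenwick = 0.00852 / 0.02956 = 0.2882
β_Ellery = 0.01767 / 0.02956 = 0.5978
β_Brixley = 0.01511 / 0.02956 = 0.5112
β_P = Σ w_i β_i = 0.23×0.0460 + 0.24×0.2882 + 0.24×0.5978 + 0.29×0.5112 = 0.3715
MRP = 10.45% − 3.47% = 6.98%
E(R_P) = R_f + β_P × MRP = 3.47% + 0.3715 × 6.98% = 6.06%

6.06%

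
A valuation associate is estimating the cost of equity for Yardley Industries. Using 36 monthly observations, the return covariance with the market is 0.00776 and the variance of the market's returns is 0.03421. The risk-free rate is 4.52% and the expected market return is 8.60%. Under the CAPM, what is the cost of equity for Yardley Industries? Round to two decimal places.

β = Cov(R_i, R_m) / Var(R_m) = 0.00776 / 0.03421 = 0.2268
MRP = 8.60% − 4.52% = 4.08%
E(R) = R_f + β × MRP = 4.52% + 0.2268 × 4.08% = 5.45%

5.45%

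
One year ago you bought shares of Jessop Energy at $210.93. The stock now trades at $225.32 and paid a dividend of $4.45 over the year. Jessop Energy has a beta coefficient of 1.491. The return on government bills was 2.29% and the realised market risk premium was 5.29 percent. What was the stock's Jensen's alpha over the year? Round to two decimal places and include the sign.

Realised HPR = (P1 + D1 − P0) / P0 = (225.32 + 4.45 − 210.93) / 210.93 = 18.84 / 210.93 = 8.9319%
CAPM required = R_f + β·MRP = 2.29% + 1.491 × 5.29% = 10.17739%
α = realised − required = 8.9319% − 10.17739% = -1.25%

-1.25%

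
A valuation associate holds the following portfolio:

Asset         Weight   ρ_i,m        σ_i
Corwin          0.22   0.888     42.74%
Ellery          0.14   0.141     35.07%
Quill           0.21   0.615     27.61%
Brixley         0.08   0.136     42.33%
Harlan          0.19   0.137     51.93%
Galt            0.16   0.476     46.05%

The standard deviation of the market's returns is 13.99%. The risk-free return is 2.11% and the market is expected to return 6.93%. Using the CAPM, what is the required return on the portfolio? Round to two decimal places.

β_Corwin = 0.888 × 42.74% / 13.99% = 2.7129
β_Ellery = 0.141 × 35.07% / 13.99% = 0.3535
β_Quill = 0.615 × 27.61% / 13.99% = 1.2137
β_Brixley = 0.136 × 42.33% / 13.99% = 0.4115
β_Harlan = 0.137 × 51.93% / 13.99% = 0.5085
β_Galt = 0.476 × 46.05% / 13.99% = 1.5668
β_P = Σ w_i β_i = 0.22×2.7129 + 0.14×0.3535 + 0.21×1.2137 + 0.08×0.4115 + 0.19×0.5085 + 0.16×1.5668 = 1.2814
MRP = 6.93% − 2.11% = 4.82%
E(R_P) = R_f + β_P × MRP = 2.11% + 1.2814 × 4.82% = 8.29%

8.29%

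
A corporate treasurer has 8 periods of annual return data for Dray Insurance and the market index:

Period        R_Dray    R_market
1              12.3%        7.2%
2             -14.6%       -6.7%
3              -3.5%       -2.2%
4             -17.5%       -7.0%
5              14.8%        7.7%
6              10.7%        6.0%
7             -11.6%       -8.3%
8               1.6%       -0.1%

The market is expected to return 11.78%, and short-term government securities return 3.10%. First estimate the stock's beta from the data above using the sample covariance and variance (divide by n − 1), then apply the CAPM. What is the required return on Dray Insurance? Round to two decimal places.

19.38%

Mean R_i = (12.3 − 14.6 − 3.5 − 17.5 + 14.8 + 10.7 − 11.6 + 1.6) / 8 = -0.9750%
Mean R_m = (7.2 − 6.7 − 2.2 − 7.0 + 7.7 + 6.0 − 8.3 − 0.1) / 8 = -0.4250%
Σ(R_i − R̄_i)(R_m − R̄_m) = 587.5450  ⇒  Cov = 587.5450 / 7 = 83.9350
Σ(R_m − R̄_m)² = 313.3150  ⇒  Var(R_m) = 313.3150 / 7 = 44.7593
β = Cov / Var(R_m) = 83.9350 / 44.7593 = 1.8753
MRP = 11.78% − 3.10% = 8.68%
E(R) = R_f + β × MRP = 3.10% + 1.8753 × 8.68% = 19.38%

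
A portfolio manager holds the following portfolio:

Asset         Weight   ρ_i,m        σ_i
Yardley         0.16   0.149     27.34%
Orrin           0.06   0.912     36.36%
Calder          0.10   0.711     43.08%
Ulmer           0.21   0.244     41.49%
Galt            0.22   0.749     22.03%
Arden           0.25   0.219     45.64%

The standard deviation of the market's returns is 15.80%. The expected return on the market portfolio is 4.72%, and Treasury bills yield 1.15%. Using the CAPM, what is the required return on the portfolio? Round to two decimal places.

β_Yardley = 0.149 × 27.34% / 15.80% = 0.2578
β_Orrin = 0.912 × 36.36% / 15.80% = 2.0988
β_Calder = 0.711 × 43.08% / 15.80% = 1.9386
β_Ulmer = 0.244 × 41.49% / 15.80% = 0.6407
β_Galt = 0.749 × 22.03% / 15.80% = 1.0443
β_Arden = 0.219 × 45.64% / 15.80% = 0.6326
β_P = Σ w_i β_i = 0.16×0.2578 + 0.06×2.0988 + 0.10×1.9386 + 0.21×0.6407 + 0.22×1.0443 + 0.25×0.6326 = 0.8835
MRP = 4.72% − 1.15% = 3.57%
E(R_P) = R_f + β_P × MRP = 1.15% + 0.8835 × 3.57% = 4.30%

4.30%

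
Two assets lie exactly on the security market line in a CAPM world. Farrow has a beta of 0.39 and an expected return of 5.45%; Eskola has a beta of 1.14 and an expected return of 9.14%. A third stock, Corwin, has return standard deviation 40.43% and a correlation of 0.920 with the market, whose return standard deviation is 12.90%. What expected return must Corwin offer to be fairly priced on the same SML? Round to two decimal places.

MRP = (9.14% − 5.45%) / (1.14 − 0.39) = 4.9200%
R_f = 5.45% − 0.39 × 4.9200% = 3.5312%
β_Corwin = ρ·σ_i/σ_m = 0.920 × 40.43 / 12.90 = 2.8834
E(R_Corwin) = R_f + β × MRP = 3.5312% + 2.8834 × 4.9200% = 17.72%

17.72%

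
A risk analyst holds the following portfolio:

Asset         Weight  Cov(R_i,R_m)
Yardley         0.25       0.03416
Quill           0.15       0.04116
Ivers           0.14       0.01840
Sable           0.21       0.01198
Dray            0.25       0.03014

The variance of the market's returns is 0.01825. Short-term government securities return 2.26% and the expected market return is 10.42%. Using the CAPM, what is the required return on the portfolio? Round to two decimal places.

14.48%

β_Yardley = 0.03416 / 0.01825 = 1.8718
β_Quill = 0.04116 / 0.01825 = 2.2553
β_Ivers = 0.01840 / 0.01825 = 1.0082
β_Sable = 0.01198 / 0.01825 = 0.6564
β_Dray = 0.03014 / 0.01825 = 1.6515
β_P = Σ w_i β_i = 0.25×1.8718 + 0.15×2.2553 + 0.14×1.0082 + 0.21×0.6564 + 0.25×1.6515 = 1.4981
MRP = 10.42% − 2.26% = 8.16%
E(R_P) = R_f + β_P × MRP = 2.26% + 1.4981 × 8.16% = 14.48%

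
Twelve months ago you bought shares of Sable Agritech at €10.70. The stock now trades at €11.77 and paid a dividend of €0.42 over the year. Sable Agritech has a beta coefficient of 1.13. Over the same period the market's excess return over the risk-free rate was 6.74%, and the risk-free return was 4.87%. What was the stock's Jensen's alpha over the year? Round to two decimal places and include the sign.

Realised HPR = (P1 + D1 − P0) / P0 = (11.77 + 0.42 − 10.70) / 10.70 = 1.49 / 10.70 = 13.9252%
CAPM required = R_f + β·MRP = 4.87% + 1.13 × 6.74% = 12.4862%
α = realised − required = 13.9252% − 12.4862% = +1.44%

+1.44%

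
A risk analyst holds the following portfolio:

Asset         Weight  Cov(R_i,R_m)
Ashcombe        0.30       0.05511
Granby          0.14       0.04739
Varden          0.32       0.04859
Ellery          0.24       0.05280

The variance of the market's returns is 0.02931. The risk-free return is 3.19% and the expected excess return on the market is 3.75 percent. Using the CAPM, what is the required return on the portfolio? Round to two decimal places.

β_Ashcombe = 0.05511 / 0.02931 = 1.8802
β_Granby = 0.04739 / 0.02931 = 1.6169
β_Varden = 0.04859 / 0.02931 = 1.6578
β_Ellery = 0.05280 / 0.02931 = 1.8014
β_P = Σ w_i β_i = 0.30×1.8802 + 0.14×1.6169 + 0.32×1.6578 + 0.24×1.8014 = 1.7533
E(R_P) = R_f + β_P × MRP = 3.19% + 1.7533 × 3.75% = 9.76%

9.76%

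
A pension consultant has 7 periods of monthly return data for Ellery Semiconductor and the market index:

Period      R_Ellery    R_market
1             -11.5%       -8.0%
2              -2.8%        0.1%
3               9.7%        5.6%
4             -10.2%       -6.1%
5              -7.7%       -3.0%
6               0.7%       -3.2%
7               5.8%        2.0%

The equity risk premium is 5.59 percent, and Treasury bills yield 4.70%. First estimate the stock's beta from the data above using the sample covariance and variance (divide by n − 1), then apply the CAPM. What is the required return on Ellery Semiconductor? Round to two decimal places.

Mean R_i = (-11.5 − 2.8 + 9.7 − 10.2 − 7.7 + 0.7 + 5.8) / 7 = -2.2857%
Mean R_m = (-8.0 + 0.1 + 5.6 − 6.1 − 3.0 − 3.2 + 2.0) / 7 = -1.8000%
Σ(R_i − R̄_i)(R_m − R̄_m) = 211.9200  ⇒  Cov = 211.9200 / 6 = 35.3200
Σ(R_m − R̄_m)² = 133.1400  ⇒  Var(R_m) = 133.1400 / 6 = 22.1900
β = Cov / Var(R_m) = 35.3200 / 22.1900 = 1.5917
E(R) = R_f + β × MRP = 4.70% + 1.5917 × 5.59% = 13.60%

13.60%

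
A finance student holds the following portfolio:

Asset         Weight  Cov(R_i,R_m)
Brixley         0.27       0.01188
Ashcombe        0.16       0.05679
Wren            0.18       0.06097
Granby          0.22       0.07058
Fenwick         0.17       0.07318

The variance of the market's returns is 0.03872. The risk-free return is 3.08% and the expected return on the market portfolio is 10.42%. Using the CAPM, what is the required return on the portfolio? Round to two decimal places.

12.79%

β_Brixley = 0.01188 / 0.03872 = 0.3068
β_Ashcombe = 0.05679 / 0.03872 = 1.4667
β_Wren = 0.06097 / 0.03872 = 1.5746
β_Granby = 0.07058 / 0.03872 = 1.8228
β_Fenwick = 0.07318 / 0.03872 = 1.8900
β_P = Σ w_i β_i = 0.27×0.3068 + 0.16×1.4667 + 0.18×1.5746 + 0.22×1.8228 + 0.17×1.8900 = 1.3233
MRP = 10.42% − 3.08% = 7.34%
E(R_P) = R_f + β_P × MRP = 3.08% + 1.3233 × 7.34% = 12.79%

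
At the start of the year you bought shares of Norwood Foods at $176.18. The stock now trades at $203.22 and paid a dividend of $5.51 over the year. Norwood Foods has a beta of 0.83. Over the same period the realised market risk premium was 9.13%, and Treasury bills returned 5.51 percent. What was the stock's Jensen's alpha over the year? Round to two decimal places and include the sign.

+5.39%

Realised HPR = (P1 + D1 − P0) / P0 = (203.22 + 5.51 − 176.18) / 176.18 = 32.55 / 176.18 = 18.4754%
CAPM required = R_f + β·MRP = 5.51% + 0.83 × 9.13% = 13.0879%
α = realised − required = 18.4754% − 13.0879% = +5.39%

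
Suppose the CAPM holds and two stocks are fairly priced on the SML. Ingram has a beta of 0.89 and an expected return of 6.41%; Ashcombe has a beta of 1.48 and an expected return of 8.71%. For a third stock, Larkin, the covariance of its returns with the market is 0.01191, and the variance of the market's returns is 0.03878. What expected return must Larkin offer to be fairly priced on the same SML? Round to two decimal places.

MRP = (8.71% − 6.41%) / (1.48 − 0.89) = 3.8983%
R_f = 6.41% − 0.89 × 3.8983% = 2.9405%
β_Larkin = Cov / Var(R_m) = 0.01191 / 0.03878 = 0.3071
E(R_Larkin) = R_f + β × MRP = 2.9405% + 0.3071 × 3.8983% = 4.14%

4.14%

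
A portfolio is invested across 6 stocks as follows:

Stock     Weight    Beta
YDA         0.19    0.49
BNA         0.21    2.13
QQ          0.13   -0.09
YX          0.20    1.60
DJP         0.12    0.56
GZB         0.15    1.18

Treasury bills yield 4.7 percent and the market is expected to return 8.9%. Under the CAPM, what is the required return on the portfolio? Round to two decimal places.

9.29%

β_P = Σ w_i β_i = 0.19×0.49 + 0.21×2.13 + 0.13×-0.09 + 0.20×1.60 + 0.12×0.56 + 0.15×1.18 = 1.0929
MRP = 8.9% − 4.7% = 4.20%
E(R_P) = R_f + β_P × MRP = 4.7% + 1.0929 × 4.2% = 9.29%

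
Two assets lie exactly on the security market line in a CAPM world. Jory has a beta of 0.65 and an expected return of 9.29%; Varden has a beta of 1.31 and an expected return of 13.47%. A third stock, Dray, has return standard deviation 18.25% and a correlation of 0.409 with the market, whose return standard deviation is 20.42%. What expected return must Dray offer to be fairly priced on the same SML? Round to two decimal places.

MRP = (13.47% − 9.29%) / (1.31 − 0.65) = 6.3333%
R_f = 9.29% − 0.65 × 6.3333% = 5.1734%
β_Dray = ρ·σ_i/σ_m = 0.409 × 18.25 / 20.42 = 0.3655
E(R_Dray) = R_f + β × MRP = 5.1734% + 0.3655 × 6.3333% = 7.49%

7.49%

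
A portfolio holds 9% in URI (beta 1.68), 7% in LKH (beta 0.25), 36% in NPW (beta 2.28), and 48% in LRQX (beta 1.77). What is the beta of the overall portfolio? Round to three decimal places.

1.839

β_P = Σ w_i β_i = 0.09×1.68 + 0.07×0.25 + 0.36×2.28 + 0.48×1.77 = 1.8391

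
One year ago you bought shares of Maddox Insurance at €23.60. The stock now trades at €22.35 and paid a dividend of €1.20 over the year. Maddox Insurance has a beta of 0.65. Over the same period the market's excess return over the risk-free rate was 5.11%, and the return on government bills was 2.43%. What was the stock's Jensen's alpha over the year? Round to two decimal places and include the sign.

-5.96%

Realised HPR = (P1 + D1 − P0) / P0 = (22.35 + 1.20 − 23.60) / 23.60 = -0.05 / 23.60 = -0.2119%
CAPM required = R_f + β·MRP = 2.43% + 0.65 × 5.11% = 5.7515%
α = realised − required = -0.2119% − 5.7515% = -5.96%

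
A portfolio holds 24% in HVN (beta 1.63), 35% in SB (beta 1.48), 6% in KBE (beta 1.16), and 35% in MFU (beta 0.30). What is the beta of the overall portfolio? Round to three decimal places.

β_P = Σ w_i β_i = 0.24×1.63 + 0.35×1.48 + 0.06×1.16 + 0.35×0.30 = 1.0838

1.084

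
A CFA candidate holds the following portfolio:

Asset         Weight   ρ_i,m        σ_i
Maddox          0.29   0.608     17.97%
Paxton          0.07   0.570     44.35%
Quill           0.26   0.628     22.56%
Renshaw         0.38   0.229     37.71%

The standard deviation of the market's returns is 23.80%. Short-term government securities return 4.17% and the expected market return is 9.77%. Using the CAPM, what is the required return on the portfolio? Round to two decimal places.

β_Maddox = 0.608 × 17.97% / 23.80% = 0.4591
β_Paxton = 0.570 × 44.35% / 23.80% = 1.0622
β_Quill = 0.628 × 22.56% / 23.80% = 0.5953
β_Renshaw = 0.229 × 37.71% / 23.80% = 0.3628
β_P = Σ w_i β_i = 0.29×0.4591 + 0.07×1.0622 + 0.26×0.5953 + 0.38×0.3628 = 0.5001
MRP = 9.77% − 4.17% = 5.60%
E(R_P) = R_f + β_P × MRP = 4.17% + 0.5001 × 5.60% = 6.97%

6.97%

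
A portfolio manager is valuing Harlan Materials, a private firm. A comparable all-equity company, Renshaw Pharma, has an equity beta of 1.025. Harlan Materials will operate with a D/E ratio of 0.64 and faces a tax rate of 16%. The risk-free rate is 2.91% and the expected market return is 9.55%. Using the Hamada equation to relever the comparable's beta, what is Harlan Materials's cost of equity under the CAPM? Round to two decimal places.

13.37%

β_L = β_U × [1 + (1 − t)(D/E)] = 1.025 × [1 + (1 − 0.16) × 0.64]
    = 1.025 × [1 + 0.84 × 0.64] = 1.025 × 1.5376 = 1.5760
MRP = 9.55% − 2.91% = 6.64%
E(R) = R_f + β_L × MRP = 2.91% + 1.5760 × 6.64% = 13.37%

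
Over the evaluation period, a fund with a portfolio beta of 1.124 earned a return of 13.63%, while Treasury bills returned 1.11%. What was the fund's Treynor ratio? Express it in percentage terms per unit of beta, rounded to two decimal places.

Treynor = (R_P − R_f) / β_P = (13.63% − 1.11%) / 1.1240 = 12.52% / 1.1240 = 11.14%

11.14%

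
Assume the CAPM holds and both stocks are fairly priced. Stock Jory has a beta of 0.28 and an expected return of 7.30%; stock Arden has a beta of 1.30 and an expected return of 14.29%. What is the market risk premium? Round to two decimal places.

6.85%

Both satisfy E(R) = R_f + β·MRP, so the slope of the SML is
MRP = (14.29% − 7.30%) / (1.30 − 0.28) = 6.99% / 1.02 = 6.8529%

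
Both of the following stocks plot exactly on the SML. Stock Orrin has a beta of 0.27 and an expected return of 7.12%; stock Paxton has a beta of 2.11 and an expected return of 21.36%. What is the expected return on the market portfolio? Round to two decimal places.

12.77%

Both satisfy E(R) = R_f + β·MRP, so the slope of the SML is
MRP = (21.36% − 7.12%) / (2.11 − 0.27) = 14.24% / 1.84 = 7.7391%
R_f = E(R_Orrin) − β_Orrin·MRP = 7.12% − 0.27 × 7.7391% = 5.0304%
E(R_m) = R_f + MRP = 5.0304% + 7.7391% = 12.77%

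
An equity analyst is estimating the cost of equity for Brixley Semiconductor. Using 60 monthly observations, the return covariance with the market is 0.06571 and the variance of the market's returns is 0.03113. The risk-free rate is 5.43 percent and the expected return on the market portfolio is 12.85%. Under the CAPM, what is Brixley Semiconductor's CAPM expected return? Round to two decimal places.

21.09%

β = Cov(R_i, R_m) / Var(R_m) = 0.06571 / 0.03113 = 2.1108
MRP = 12.85% − 5.43% = 7.42%
E(R) = R_f + β × MRP = 5.43% + 2.1108 × 7.42% = 21.09%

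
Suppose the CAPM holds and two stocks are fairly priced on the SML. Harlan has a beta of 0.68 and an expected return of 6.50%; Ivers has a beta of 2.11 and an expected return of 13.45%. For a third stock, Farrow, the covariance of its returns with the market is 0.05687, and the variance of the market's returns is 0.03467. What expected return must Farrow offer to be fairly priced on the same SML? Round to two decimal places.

MRP = (13.45% − 6.50%) / (2.11 − 0.68) = 4.8601%
R_f = 6.50% − 0.68 × 4.8601% = 3.1951%
β_Farrow = Cov / Var(R_m) = 0.05687 / 0.03467 = 1.6403
E(R_Farrow) = R_f + β × MRP = 3.1951% + 1.6403 × 4.8601% = 11.17%

11.17%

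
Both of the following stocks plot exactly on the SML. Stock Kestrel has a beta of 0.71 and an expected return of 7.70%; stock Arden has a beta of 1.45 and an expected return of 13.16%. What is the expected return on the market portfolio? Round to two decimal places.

Both satisfy E(R) = R_f + β·MRP, so the slope of the SML is
MRP = (13.16% − 7.70%) / (1.45 − 0.71) = 5.46% / 0.74 = 7.3784%
R_f = E(R_Kestrel) − β_Kestrel·MRP = 7.70% − 0.71 × 7.3784% = 2.4613%
E(R_m) = R_f + MRP = 2.4613% + 7.3784% = 9.84%

9.84%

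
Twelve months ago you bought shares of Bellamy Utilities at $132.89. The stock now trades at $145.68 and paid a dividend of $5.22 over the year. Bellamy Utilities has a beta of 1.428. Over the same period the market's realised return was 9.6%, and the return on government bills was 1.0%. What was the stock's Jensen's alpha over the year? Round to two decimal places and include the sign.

+0.27%

Realised HPR = (P1 + D1 − P0) / P0 = (145.68 + 5.22 − 132.89) / 132.89 = 18.01 / 132.89 = 13.5526%
MRP = 9.6% − 1.0% = 8.60%
CAPM required = R_f + β·MRP = 1.0% + 1.428 × 8.6% = 13.2808%
α = realised − required = 13.5526% − 13.2808% = +0.27%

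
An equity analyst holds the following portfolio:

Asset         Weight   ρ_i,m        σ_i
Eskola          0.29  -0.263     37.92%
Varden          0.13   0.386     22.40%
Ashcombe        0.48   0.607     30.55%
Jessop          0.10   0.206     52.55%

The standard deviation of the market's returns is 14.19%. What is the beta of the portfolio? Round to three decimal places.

0.579

β_Eskola = -0.263 × 37.92% / 14.19% = -0.7028
β_Varden = 0.386 × 22.40% / 14.19% = 0.6093
β_Ashcombe = 0.607 × 30.55% / 14.19% = 1.3068
β_Jessop = 0.206 × 52.55% / 14.19% = 0.7629
β_P = Σ w_i β_i = 0.29×-0.7028 + 0.13×0.6093 + 0.48×1.3068 + 0.10×0.7629 = 0.5790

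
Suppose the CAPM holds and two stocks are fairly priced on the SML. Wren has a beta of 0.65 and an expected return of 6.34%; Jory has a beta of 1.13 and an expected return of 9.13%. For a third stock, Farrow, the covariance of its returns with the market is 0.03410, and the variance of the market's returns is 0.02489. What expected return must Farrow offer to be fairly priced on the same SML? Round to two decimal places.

MRP = (9.13% − 6.34%) / (1.13 − 0.65) = 5.8125%
R_f = 6.34% − 0.65 × 5.8125% = 2.5619%
β_Farrow = Cov / Var(R_m) = 0.03410 / 0.02489 = 1.3700
E(R_Farrow) = R_f + β × MRP = 2.5619% + 1.3700 × 5.8125% = 10.53%

10.53%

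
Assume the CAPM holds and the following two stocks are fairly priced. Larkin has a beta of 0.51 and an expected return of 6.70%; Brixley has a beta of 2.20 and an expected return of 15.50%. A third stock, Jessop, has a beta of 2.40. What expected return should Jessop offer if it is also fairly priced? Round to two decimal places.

16.54%

MRP (SML slope) = (15.50% − 6.70%) / (2.20 − 0.51) = 8.80% / 1.69 = 5.2071%
R_f (intercept) = 6.70% − 0.51 × 5.2071% = 4.0444%
E(R_Jessop) = R_f + β × MRP = 4.0444% + 2.40 × 5.2071% = 16.54%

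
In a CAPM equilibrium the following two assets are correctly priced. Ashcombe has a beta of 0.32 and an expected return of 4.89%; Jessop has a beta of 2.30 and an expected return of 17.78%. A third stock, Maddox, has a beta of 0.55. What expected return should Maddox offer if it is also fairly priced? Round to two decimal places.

6.39%

MRP (SML slope) = (17.78% − 4.89%) / (2.30 − 0.32) = 12.89% / 1.98 = 6.5101%
R_f (intercept) = 4.89% − 0.32 × 6.5101% = 2.8068%
E(R_Maddox) = R_f + β × MRP = 2.8068% + 0.55 × 6.5101% = 6.39%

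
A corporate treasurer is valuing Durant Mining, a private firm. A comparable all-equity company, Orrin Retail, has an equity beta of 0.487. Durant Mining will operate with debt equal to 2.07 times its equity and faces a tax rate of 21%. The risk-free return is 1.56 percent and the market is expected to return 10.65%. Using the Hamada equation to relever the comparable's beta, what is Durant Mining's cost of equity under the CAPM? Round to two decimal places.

β_L = β_U × [1 + (1 − t)(D/E)] = 0.487 × [1 + (1 − 0.21) × 2.07]
    = 0.487 × [1 + 0.79 × 2.07] = 0.487 × 2.6353 = 1.2834
MRP = 10.65% − 1.56% = 9.09%
E(R) = R_f + β_L × MRP = 1.56% + 1.2834 × 9.09% = 13.23%

13.23%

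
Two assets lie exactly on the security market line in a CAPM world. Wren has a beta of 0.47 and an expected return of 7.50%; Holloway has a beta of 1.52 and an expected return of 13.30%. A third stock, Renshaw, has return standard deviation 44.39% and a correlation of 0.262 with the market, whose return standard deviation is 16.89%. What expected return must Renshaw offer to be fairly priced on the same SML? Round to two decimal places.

8.71%

MRP = (13.30% − 7.50%) / (1.52 − 0.47) = 5.5238%
R_f = 7.50% − 0.47 × 5.5238% = 4.9038%
β_Renshaw = ρ·σ_i/σ_m = 0.262 × 44.39 / 16.89 = 0.6886
E(R_Renshaw) = R_f + β × MRP = 4.9038% + 0.6886 × 5.5238% = 8.71%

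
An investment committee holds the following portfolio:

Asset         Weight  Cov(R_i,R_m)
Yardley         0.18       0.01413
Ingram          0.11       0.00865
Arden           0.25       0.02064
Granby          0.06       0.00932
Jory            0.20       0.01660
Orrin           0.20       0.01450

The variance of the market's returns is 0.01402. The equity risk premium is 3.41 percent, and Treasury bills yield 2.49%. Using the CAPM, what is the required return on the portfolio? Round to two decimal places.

6.24%

β_Yardley = 0.01413 / 0.01402 = 1.0078
β_Ingram = 0.00865 / 0.01402 = 0.6170
β_Arden = 0.02064 / 0.01402 = 1.4722
β_Granby = 0.00932 / 0.01402 = 0.6648
β_Jory = 0.01660 / 0.01402 = 1.1840
β_Orrin = 0.01450 / 0.01402 = 1.0342
β_P = Σ w_i β_i = 0.18×1.0078 + 0.11×0.6170 + 0.25×1.4722 + 0.06×0.6648 + 0.20×1.1840 + 0.20×1.0342 = 1.1009
E(R_P) = R_f + β_P × MRP = 2.49% + 1.1009 × 3.41% = 6.24%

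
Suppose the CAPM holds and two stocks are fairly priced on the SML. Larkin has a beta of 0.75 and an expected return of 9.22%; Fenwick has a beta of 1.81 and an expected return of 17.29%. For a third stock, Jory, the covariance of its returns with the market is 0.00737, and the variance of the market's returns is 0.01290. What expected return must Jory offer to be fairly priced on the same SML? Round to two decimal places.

MRP = (17.29% − 9.22%) / (1.81 − 0.75) = 7.6132%
R_f = 9.22% − 0.75 × 7.6132% = 3.5101%
β_Jory = Cov / Var(R_m) = 0.00737 / 0.01290 = 0.5713
E(R_Jory) = R_f + β × MRP = 3.5101% + 0.5713 × 7.6132% = 7.86%

7.86%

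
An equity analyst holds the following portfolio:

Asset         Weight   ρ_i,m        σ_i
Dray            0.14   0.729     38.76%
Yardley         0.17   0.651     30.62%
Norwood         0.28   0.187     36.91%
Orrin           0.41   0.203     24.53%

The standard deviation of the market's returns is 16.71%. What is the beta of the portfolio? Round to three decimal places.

0.677

β_Dray = 0.729 × 38.76% / 16.71% = 1.6910
β_Yardley = 0.651 × 30.62% / 16.71% = 1.1929
β_Norwood = 0.187 × 36.91% / 16.71% = 0.4131
β_Orrin = 0.203 × 24.53% / 16.71% = 0.2980
β_P = Σ w_i β_i = 0.14×1.6910 + 0.17×1.1929 + 0.28×0.4131 + 0.41×0.2980 = 0.6774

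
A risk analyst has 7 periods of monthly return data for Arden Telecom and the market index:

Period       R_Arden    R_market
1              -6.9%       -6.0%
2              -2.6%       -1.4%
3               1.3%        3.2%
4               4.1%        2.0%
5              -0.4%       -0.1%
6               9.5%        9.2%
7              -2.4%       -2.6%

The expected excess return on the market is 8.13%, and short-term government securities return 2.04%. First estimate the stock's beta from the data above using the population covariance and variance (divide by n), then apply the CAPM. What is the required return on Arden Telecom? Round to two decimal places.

Mean R_i = (-6.9 − 2.6 + 1.3 + 4.1 − 0.4 + 9.5 − 2.4) / 7 = 0.3714%
Mean R_m = (-6.0 − 1.4 + 3.2 + 2.0 − 0.1 + 9.2 − 2.6) / 7 = 0.6143%
Σ(R_i − R̄_i)(R_m − R̄_m) = 149.4829  ⇒  Cov = 149.4829 / 7 = 21.3547
Σ(R_m − R̄_m)² = 140.9686  ⇒  Var(R_m) = 140.9686 / 7 = 20.1384
β = Cov / Var(R_m) = 21.3547 / 20.1384 = 1.0604
E(R) = R_f + β × MRP = 2.04% + 1.0604 × 8.13% = 10.66%

10.66%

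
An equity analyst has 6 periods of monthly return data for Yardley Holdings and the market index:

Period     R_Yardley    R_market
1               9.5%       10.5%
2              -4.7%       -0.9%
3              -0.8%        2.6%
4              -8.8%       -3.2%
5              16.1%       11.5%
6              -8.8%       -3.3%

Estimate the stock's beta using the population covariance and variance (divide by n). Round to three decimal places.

Mean R_i = (9.5 − 4.7 − 0.8 − 8.8 + 16.1 − 8.8) / 6 = 0.4167%
Mean R_m = (10.5 − 0.9 + 2.6 − 3.2 + 11.5 − 3.3) / 6 = 2.8667%
Σ(R_i − R̄_i)(R_m − R̄_m) = 337.0833  ⇒  Cov = 337.0833 / 6 = 56.1806
Σ(R_m − R̄_m)² = 221.8933  ⇒  Var(R_m) = 221.8933 / 6 = 36.9822
β = Cov / Var(R_m) = 56.1806 / 36.9822 = 1.5191

1.519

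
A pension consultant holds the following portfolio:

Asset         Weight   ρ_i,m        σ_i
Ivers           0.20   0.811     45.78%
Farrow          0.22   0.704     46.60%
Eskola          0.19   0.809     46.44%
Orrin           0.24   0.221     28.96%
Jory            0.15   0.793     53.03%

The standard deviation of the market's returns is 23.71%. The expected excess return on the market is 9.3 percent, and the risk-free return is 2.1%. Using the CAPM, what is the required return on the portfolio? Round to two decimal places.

13.72%

β_Ivers = 0.811 × 45.78% / 23.71% = 1.5659
β_Farrow = 0.704 × 46.60% / 23.71% = 1.3837
β_Eskola = 0.809 × 46.44% / 23.71% = 1.5846
β_Orrin = 0.221 × 28.96% / 23.71% = 0.2699
β_Jory = 0.793 × 53.03% / 23.71% = 1.7736
β_P = Σ w_i β_i = 0.20×1.5659 + 0.22×1.3837 + 0.19×1.5846 + 0.24×0.2699 + 0.15×1.7736 = 1.2495
E(R_P) = R_f + β_P × MRP = 2.1% + 1.2495 × 9.3% = 13.72%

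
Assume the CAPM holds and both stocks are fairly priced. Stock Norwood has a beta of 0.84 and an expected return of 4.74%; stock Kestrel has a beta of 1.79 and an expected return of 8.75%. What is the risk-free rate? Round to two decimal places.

1.19%

Both satisfy E(R) = R_f + β·MRP, so the slope of the SML is
MRP = (8.75% − 4.74%) / (1.79 − 0.84) = 4.01% / 0.95 = 4.2211%
R_f = E(R_Norwood) − β_Norwood·MRP = 4.74% − 0.84 × 4.2211% = 1.1943%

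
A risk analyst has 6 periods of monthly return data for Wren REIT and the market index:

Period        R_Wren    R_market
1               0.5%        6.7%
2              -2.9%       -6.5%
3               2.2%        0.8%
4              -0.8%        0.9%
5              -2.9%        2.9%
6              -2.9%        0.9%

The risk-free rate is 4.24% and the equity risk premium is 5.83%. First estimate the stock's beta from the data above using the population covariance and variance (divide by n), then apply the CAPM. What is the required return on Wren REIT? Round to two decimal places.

Mean R_i = (0.5 − 2.9 + 2.2 − 0.8 − 2.9 − 2.9) / 6 = -1.1333%
Mean R_m = (6.7 − 6.5 + 0.8 + 0.9 + 2.9 + 0.9) / 6 = 0.9500%
Σ(R_i − R̄_i)(R_m − R̄_m) = 18.6800  ⇒  Cov = 18.6800 / 6 = 3.1133
Σ(R_m − R̄_m)² = 92.3950  ⇒  Var(R_m) = 92.3950 / 6 = 15.3992
β = Cov / Var(R_m) = 3.1133 / 15.3992 = 0.2022
E(R) = R_f + β × MRP = 4.24% + 0.2022 × 5.83% = 5.42%

5.42%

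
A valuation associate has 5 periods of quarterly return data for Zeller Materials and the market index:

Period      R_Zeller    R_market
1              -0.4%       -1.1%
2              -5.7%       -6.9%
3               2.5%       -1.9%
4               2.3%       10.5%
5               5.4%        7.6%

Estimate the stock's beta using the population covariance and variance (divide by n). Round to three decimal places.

0.452

Mean R_i = (-0.4 − 5.7 + 2.5 + 2.3 + 5.4) / 5 = 0.8200%
Mean R_m = (-1.1 − 6.9 − 1.9 + 10.5 + 7.6) / 5 = 1.6400%
Σ(R_i − R̄_i)(R_m − R̄_m) = 93.4860  ⇒  Cov = 93.4860 / 5 = 18.6972
Σ(R_m − R̄_m)² = 206.9920  ⇒  Var(R_m) = 206.9920 / 5 = 41.3984
β = Cov / Var(R_m) = 18.6972 / 41.3984 = 0.4516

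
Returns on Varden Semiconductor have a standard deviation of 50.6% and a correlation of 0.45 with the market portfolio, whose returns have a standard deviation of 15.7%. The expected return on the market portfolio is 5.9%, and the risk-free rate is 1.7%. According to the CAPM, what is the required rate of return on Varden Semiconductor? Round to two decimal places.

7.79%

β = ρ × σ_i / σ_m = 0.45 × 50.6% / 15.7% = 1.4503
MRP = 5.9% − 1.7% = 4.20%
E(R) = 1.7% + 1.4503 × 4.2% = 7.79%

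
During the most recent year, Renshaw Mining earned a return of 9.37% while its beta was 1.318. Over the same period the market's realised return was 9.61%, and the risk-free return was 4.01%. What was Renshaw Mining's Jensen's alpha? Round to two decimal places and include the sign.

-2.02%

Market excess return = 9.61% − 4.01% = 5.60%
CAPM benchmark = R_f + β(R_m − R_f) = 4.01% + 1.318 × 5.60% = 11.39080%
α = actual − benchmark = 9.37% − 11.39080% = -2.02%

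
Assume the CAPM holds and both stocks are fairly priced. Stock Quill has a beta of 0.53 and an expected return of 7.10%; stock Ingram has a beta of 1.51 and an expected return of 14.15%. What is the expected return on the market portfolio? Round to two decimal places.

Both satisfy E(R) = R_f + β·MRP, so the slope of the SML is
MRP = (14.15% − 7.10%) / (1.51 − 0.53) = 7.05% / 0.98 = 7.1939%
R_f = E(R_Quill) − β_Quill·MRP = 7.10% − 0.53 × 7.1939% = 3.2872%
E(R_m) = R_f + MRP = 3.2872% + 7.1939% = 10.48%

10.48%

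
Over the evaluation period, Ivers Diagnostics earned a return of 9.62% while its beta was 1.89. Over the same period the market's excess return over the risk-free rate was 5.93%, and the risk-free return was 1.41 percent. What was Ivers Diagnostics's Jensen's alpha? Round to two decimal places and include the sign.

CAPM benchmark = R_f + β(R_m − R_f) = 1.41% + 1.89 × 5.93% = 12.6177%
α = actual − benchmark = 9.62% − 12.6177% = -3.00%

-3.00%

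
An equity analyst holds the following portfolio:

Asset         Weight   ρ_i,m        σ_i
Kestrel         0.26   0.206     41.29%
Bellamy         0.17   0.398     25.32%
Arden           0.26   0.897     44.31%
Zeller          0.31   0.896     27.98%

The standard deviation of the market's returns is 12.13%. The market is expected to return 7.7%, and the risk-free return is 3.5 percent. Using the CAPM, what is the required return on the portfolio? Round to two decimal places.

β_Kestrel = 0.206 × 41.29% / 12.13% = 0.7012
β_Bellamy = 0.398 × 25.32% / 12.13% = 0.8308
β_Arden = 0.897 × 44.31% / 12.13% = 3.2767
β_Zeller = 0.896 × 27.98% / 12.13% = 2.0668
β_P = Σ w_i β_i = 0.26×0.7012 + 0.17×0.8308 + 0.26×3.2767 + 0.31×2.0668 = 1.8162
MRP = 7.7% − 3.5% = 4.20%
E(R_P) = R_f + β_P × MRP = 3.5% + 1.8162 × 4.2% = 11.13%

11.13%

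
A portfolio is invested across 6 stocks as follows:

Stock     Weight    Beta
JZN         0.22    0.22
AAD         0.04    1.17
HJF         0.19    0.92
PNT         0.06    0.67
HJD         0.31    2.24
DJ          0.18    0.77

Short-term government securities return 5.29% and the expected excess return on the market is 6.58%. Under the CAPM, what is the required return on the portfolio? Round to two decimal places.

12.81%

β_P = Σ w_i β_i = 0.22×0.22 + 0.04×1.17 + 0.19×0.92 + 0.06×0.67 + 0.31×2.24 + 0.18×0.77 = 1.1432
E(R_P) = R_f + β_P × MRP = 5.29% + 1.1432 × 6.58% = 12.81%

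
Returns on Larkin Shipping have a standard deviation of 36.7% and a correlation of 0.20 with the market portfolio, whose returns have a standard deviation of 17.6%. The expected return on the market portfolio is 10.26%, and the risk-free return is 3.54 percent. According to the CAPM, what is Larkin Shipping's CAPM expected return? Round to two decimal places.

β = ρ × σ_i / σ_m = 0.20 × 36.7% / 17.6% = 0.4170
MRP = 10.26% − 3.54% = 6.72%
E(R) = 3.54% + 0.4170 × 6.72% = 6.34%

6.34%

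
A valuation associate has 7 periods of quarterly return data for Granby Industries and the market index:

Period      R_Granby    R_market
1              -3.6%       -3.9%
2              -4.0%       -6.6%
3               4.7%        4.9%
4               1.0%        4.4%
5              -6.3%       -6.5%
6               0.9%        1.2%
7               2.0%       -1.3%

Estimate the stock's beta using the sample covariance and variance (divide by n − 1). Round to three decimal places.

Mean R_i = (-3.6 − 4.0 + 4.7 + 1.0 − 6.3 + 0.9 + 2.0) / 7 = -0.7571%
Mean R_m = (-3.9 − 6.6 + 4.9 + 4.4 − 6.5 + 1.2 − 1.3) / 7 = -1.1143%
Σ(R_i − R̄_i)(R_m − R̄_m) = 101.3943  ⇒  Cov = 101.3943 / 6 = 16.8991
Σ(R_m − R̄_m)² = 138.8286  ⇒  Var(R_m) = 138.8286 / 6 = 23.1381
β = Cov / Var(R_m) = 16.8991 / 23.1381 = 0.7304

0.730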